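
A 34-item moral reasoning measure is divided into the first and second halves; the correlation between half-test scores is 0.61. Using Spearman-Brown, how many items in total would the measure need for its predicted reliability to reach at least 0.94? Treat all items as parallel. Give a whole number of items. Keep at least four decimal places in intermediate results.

171

Corrected full-test reliability: r_full = 2 × 0.61 / (1 + 0.61) ≈ 0.7578
Solve Spearman-Brown for n: n = 0.94(1 − 0.7578) / [0.7578(1 − 0.94)] = 5.0072
Required items = 5.0072 × 34 = 170.24, so 171 items.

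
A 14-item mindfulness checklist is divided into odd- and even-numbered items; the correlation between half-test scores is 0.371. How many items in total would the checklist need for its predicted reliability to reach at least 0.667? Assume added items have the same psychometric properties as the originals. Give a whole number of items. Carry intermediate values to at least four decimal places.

24

Corrected full-test reliability: r_full = 2 × 0.371 / (1 + 0.371) ≈ 0.5412
Solve Spearman-Brown for n: n = 0.667(1 − 0.5412) / [0.5412(1 − 0.667)] = 1.6980
Required items = 1.6980 × 14 = 23.77, so 24 items.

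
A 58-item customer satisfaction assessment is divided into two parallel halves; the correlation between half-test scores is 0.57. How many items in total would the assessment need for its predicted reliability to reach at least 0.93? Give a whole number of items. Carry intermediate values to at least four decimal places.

r_full = 2(0.57)/(1 + 0.57) = 0.7261
Solve Spearman-Brown for n: n = 0.93(1 − 0.7261) / [0.7261(1 − 0.93)] = 5.0116
Items = 5.0116 × 58 ≈ 290.67 → 291

291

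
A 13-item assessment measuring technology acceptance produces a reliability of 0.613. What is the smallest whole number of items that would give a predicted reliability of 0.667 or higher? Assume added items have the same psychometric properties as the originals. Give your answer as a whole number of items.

Spearman-Brown solved for the length factor n:
n = r*(1 − r) / [ r (1 − r*) ]
n = [0.667 × 0.387] / [0.613 × 0.333]
  = 0.258129 / 0.204129 = 1.2645
Items needed = n × 13 = 1.2645 × 13 ≈ 16.44 → round up to 17

17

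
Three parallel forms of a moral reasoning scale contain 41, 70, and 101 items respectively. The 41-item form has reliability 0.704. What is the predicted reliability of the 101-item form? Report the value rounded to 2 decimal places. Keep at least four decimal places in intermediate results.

0.85

The 70-item form is not needed; work directly from the 41-item form with n = 101/41 = 2.4634.
r_{101} = n·r / (1 + (n − 1)·r) = 1.7342 / 2.0302 ≈ 0.8542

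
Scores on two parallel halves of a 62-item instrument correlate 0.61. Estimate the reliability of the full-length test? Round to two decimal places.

0.76

Each half is half the length of the full test, so the full test is n = 2 times a half.
r_full = 2(0.61) / (1 + 0.61)
       = 1.2200 / 1.6100 = 0.7578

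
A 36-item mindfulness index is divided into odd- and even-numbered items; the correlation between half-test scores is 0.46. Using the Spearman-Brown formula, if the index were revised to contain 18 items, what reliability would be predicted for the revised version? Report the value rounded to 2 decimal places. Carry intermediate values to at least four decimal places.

0.46

Spearman-Brown correction (n = 2): r_full = 2·0.46/(1 + 0.46) = 0.6301
Then adjust to 18 items: n = 18/36 = 0.5000
r_new = n·r_full / (1 + (n − 1)·r_full) = 0.3150 / 0.6849 ≈ 0.4599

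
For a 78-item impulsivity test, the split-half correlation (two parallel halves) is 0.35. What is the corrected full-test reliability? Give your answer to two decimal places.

0.52

Apply the Spearman-Brown correction with n = 2:
r_full = 2(0.35) / (1 + 0.35)
r_full = 0.7000 / 1.3500 ≈ 0.5185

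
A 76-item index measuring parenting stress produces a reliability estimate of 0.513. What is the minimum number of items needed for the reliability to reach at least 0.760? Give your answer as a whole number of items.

n = 0.760 × (1 − 0.513) / [ 0.513 × (1 − 0.760) ]
  = 0.370120 / 0.123120 = 3.0062
Items needed = n × 76 = 3.0062 × 76 ≈ 228.47 → round up to 229

229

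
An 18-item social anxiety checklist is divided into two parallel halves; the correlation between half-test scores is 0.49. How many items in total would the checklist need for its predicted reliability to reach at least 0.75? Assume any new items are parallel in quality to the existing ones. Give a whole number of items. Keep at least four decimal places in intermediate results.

Corrected full-test reliability: r_full = 2 × 0.49 / (1 + 0.49) ≈ 0.6577
Solve Spearman-Brown for n: n = 0.75(1 − 0.6577) / [0.6577(1 − 0.75)] = 1.5614
Required items = 1.5614 × 18 = 28.11, so 29 items.

29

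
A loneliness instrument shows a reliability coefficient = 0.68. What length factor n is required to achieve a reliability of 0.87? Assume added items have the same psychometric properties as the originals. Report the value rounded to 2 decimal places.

Invert Spearman-Brown to solve for n:
n = r_target (1 − r_old) / [ r_old (1 − r_target) ]
n = [0.87 × 0.32] / [0.68 × 0.13]
n = 0.2784 / 0.0884 ≈ 3.1493

3.15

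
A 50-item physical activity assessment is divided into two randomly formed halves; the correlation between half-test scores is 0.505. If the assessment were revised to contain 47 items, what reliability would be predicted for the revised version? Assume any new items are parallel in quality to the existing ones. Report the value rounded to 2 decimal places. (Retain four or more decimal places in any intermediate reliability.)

First correct the split-half correlation to full-test reliability: r_full = 2 × 0.505 / (1 + 0.505) ≈ 0.6711
Then adjust to 47 items: n = 47/50 = 0.9400
r_new = n·r_full / (1 + (n − 1)·r_full) = 0.6308 / 0.9597 ≈ 0.6573

0.66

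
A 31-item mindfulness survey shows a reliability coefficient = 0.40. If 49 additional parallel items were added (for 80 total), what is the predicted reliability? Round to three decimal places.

n = 80/31 = 2.5806
By Spearman-Brown, r_new = n r / (1 + (n − 1) r).
r_new = (2.5806 × 0.40) / (1 + (2.5806 − 1) × 0.40)
r_new = 1.0322 / 1.6322 ≈ 0.6324

0.632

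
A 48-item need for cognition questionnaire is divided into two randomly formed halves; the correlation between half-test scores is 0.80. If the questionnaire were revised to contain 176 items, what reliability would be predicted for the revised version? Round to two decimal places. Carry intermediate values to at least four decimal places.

0.97

Full-test reliability from the split-half r: r_full = 2(0.80)/(1 + 0.80) = 0.8889
Length factor from 48 to 176 items: n = 176/48 = 3.6667
r_new = n·r_full / (1 + (n − 1)·r_full) = 3.2593 / 3.3704 ≈ 0.9670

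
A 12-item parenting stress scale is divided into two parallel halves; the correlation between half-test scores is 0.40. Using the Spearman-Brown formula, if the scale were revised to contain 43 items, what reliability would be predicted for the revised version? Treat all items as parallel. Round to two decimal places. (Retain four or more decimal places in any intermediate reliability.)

First correct the split-half correlation to full-test reliability: r_full = 2 × 0.40 / (1 + 0.40) ≈ 0.5714
Length factor from 12 to 43 items: n = 43/12 = 3.5833
r_new = n·r_full / (1 + (n − 1)·r_full) = 2.0475 / 2.4761 ≈ 0.8269

0.83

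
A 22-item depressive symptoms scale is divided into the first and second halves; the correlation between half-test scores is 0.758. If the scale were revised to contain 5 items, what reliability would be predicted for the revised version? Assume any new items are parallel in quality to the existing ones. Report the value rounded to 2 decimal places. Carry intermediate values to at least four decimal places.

Full-test reliability from the split-half r: r_full = 2(0.758)/(1 + 0.758) = 0.8623
Then adjust to 5 items: n = 5/22 = 0.2273
r_new = n·r_full / (1 + (n − 1)·r_full) = 0.1960 / 0.3337 ≈ 0.5874

0.59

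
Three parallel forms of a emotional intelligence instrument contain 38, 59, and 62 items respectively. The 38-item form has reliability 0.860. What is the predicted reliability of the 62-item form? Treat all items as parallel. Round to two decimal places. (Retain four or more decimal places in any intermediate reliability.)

0.91

Only the ratio of lengths matters: n = 62/38 = 1.6316
r_{62} = n·r / (1 + (n − 1)·r) = 1.4032 / 1.5432 ≈ 0.9093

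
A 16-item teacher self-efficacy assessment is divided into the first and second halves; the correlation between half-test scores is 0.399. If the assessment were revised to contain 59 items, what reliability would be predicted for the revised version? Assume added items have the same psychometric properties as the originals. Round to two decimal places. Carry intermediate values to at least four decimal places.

Full-test reliability from the split-half r: r_full = 2(0.399)/(1 + 0.399) = 0.5704
Length factor from 16 to 59 items: n = 59/16 = 3.6875
r_new = n·r_full / (1 + (n − 1)·r_full) = 2.1034 / 2.5330 ≈ 0.8304

0.83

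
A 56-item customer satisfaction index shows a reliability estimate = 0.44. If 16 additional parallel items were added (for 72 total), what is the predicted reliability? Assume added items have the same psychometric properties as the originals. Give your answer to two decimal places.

0.50

The new length is 72/56 = 1.2857 times the old.
Apply the Spearman-Brown prophecy formula, r' = nr / [1 + (n − 1)r]:
r_new = 1.2857·0.44 / [1 + (1.2857 − 1)·0.44]
     = 0.5657 / 1.1257 = 0.5025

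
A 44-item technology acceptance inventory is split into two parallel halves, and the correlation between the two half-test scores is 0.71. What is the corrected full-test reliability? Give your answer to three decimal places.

Apply the Spearman-Brown correction with n = 2:
r_full = 2(0.71) / (1 + 0.71)
       = 1.4200 / 1.7100 = 0.8304

0.830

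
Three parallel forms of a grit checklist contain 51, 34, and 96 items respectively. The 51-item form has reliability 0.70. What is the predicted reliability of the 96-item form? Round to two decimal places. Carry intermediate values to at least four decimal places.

0.81

Only the ratio of lengths matters: n = 96/51 = 1.8824
r_{96} = n·r / (1 + (n − 1)·r) = 1.3177 / 1.6177 ≈ 0.8146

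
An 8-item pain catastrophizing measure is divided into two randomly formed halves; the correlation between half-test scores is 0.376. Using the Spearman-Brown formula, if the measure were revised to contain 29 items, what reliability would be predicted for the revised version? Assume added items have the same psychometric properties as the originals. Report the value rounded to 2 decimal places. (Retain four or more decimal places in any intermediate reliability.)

0.81

Spearman-Brown correction (n = 2): r_full = 2·0.376/(1 + 0.376) = 0.5465
Length factor from 8 to 29 items: n = 29/8 = 3.6250
r_new = n·r_full / (1 + (n − 1)·r_full) = 1.9811 / 2.4346 ≈ 0.8137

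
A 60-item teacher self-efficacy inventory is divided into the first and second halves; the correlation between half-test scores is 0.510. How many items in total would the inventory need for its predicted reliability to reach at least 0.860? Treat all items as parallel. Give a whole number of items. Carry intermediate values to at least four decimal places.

178

Corrected full-test reliability: r_full = 2 × 0.510 / (1 + 0.510) ≈ 0.6755
n = r_tgt(1 − r_full) / [r_full(1 − r_tgt)] = 0.860 × 0.3245 / (0.6755 × 0.140) ≈ 2.9509
Required items = 2.9509 × 60 = 177.05, so 178 items.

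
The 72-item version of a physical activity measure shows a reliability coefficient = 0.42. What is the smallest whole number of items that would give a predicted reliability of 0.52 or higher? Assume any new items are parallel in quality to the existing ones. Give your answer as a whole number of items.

108

Rearranging the Spearman-Brown formula for n,
n = r*(1 − r) / [ r (1 − r*) ]
n = [0.52 × 0.58] / [0.42 × 0.48]
  = 0.3016 / 0.2016 = 1.4960
Items needed = n × 72 = 1.4960 × 72 ≈ 107.71 → round up to 108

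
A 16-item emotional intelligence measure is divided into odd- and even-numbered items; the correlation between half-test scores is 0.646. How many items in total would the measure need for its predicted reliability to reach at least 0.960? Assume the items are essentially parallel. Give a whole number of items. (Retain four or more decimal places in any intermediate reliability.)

Corrected full-test reliability: r_full = 2 × 0.646 / (1 + 0.646) ≈ 0.7849
n = r_tgt(1 − r_full) / [r_full(1 − r_tgt)] = 0.960 × 0.2151 / (0.7849 × 0.040) ≈ 6.5771
Required items = 6.5771 × 16 = 105.23, so 106 items.

106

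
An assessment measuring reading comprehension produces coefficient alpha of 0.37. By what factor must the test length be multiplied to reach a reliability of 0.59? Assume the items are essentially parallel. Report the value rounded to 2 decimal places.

Invert Spearman-Brown to solve for n:
n = r*(1 − r) / [ r (1 − r*) ]
n = 0.59 × (1 − 0.37) / [ 0.37 × (1 − 0.59) ]
n = 0.3717 / 0.1517 ≈ 2.4502

2.45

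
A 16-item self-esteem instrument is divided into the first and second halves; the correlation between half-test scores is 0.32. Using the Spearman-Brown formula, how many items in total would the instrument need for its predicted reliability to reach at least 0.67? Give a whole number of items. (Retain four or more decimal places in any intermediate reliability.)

Corrected full-test reliability: r_full = 2 × 0.32 / (1 + 0.32) ≈ 0.4848
n = r_tgt(1 − r_full) / [r_full(1 − r_tgt)] = 0.67 × 0.5152 / (0.4848 × 0.33) ≈ 2.1576
Required items = 2.1576 × 16 = 34.52, so 35 items.

35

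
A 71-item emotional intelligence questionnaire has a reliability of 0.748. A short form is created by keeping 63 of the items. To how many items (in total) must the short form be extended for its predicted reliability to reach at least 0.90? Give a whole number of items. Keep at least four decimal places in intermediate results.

216

Short-form reliability: n = 63/71 = 0.8873; r_63 = n·r/(1+(n−1)r) ≈ 0.7248
Then solve for n' with r_old = 0.7248, r_target = 0.90: n' = 0.90(1 − 0.7248)/[0.7248(1 − 0.90)] = 3.4172
Items = 3.4172 × 63 ≈ 215.28 → 216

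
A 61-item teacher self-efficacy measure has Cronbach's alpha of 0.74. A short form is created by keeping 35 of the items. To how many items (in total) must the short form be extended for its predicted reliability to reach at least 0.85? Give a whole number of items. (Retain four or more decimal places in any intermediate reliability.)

122

First, r for the 35-item form: n = 35/61 = 0.5738, so r_35 = 0.5738·0.74/(1 + (0.5738 − 1)·0.74) = 0.6202
Then solve for n' with r_old = 0.6202, r_target = 0.85: n' = 0.85(1 − 0.6202)/[0.6202(1 − 0.85)] = 3.4702
Total items = 3.4702 × 35 = 121.46, rounded up to 122.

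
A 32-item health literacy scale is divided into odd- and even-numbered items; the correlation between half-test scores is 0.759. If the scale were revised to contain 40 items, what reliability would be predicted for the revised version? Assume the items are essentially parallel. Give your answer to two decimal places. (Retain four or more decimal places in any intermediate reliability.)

0.89

First correct the split-half correlation to full-test reliability: r_full = 2 × 0.759 / (1 + 0.759) ≈ 0.8630
Then adjust to 40 items: n = 40/32 = 1.2500
r_new = n·r_full / (1 + (n − 1)·r_full) = 1.0787 / 1.2157 ≈ 0.8873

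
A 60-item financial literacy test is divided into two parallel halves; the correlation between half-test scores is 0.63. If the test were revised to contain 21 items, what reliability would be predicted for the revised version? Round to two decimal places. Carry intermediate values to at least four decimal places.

Full-test reliability from the split-half r: r_full = 2(0.63)/(1 + 0.63) = 0.7730
Then adjust to 21 items: n = 21/60 = 0.3500
r_new = n·r_full / (1 + (n − 1)·r_full) = 0.2706 / 0.4975 ≈ 0.5439

0.54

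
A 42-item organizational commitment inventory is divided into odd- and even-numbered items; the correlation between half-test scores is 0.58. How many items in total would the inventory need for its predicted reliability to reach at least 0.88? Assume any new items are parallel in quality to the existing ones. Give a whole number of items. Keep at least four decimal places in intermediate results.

Corrected full-test reliability: r_full = 2 × 0.58 / (1 + 0.58) ≈ 0.7342
n = r_tgt(1 − r_full) / [r_full(1 − r_tgt)] = 0.88 × 0.2658 / (0.7342 × 0.12) ≈ 2.6549
Required items = 2.6549 × 42 = 111.51, so 112 items.

112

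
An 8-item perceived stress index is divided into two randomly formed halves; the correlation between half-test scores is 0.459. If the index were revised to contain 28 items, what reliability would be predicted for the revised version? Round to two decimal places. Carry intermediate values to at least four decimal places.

0.86

Spearman-Brown correction (n = 2): r_full = 2·0.459/(1 + 0.459) = 0.6292
Then adjust to 28 items: n = 28/8 = 3.5000
r_new = n·r_full / (1 + (n − 1)·r_full) = 2.2022 / 2.5730 ≈ 0.8559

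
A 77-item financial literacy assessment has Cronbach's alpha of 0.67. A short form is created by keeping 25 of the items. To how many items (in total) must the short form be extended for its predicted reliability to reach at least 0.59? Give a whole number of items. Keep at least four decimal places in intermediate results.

55

Short-form reliability: n = 25/77 = 0.3247; r_25 = n·r/(1+(n−1)r) ≈ 0.3973
Length factor from the short form to reach 0.59: n' = 0.59(1 − 0.3973) / [0.3973(1 − 0.59)] ≈ 2.1830
Total items = 2.1830 × 25 = 54.57, rounded up to 55.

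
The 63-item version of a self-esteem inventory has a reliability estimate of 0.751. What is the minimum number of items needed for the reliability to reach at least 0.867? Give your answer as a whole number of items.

137

Invert Spearman-Brown to solve for n:
n = r*(1 − r) / [ r (1 − r*) ]
n = 0.867(1 − 0.751) / [0.751(1 − 0.867)]
  = 0.215883 / 0.099883 = 2.1614
So the test needs 2.1614 × 63 ≈ 136.17 items; rounding up, 137.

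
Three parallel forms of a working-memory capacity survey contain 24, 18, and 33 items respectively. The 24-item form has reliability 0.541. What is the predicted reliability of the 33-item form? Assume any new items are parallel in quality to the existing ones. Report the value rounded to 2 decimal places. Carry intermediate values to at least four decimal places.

0.62

Only the ratio of lengths matters: n = 33/24 = 1.3750
r_{33} = n·r / (1 + (n − 1)·r) = 0.7439 / 1.2029 ≈ 0.6184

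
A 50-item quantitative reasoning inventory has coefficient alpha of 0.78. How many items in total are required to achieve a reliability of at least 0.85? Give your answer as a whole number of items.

80

Invert Spearman-Brown to solve for n:
n = r*(1 − r) / [ r (1 − r*) ]
n = 0.85 × (1 − 0.78) / [ 0.78 × (1 − 0.85) ]
n = 0.1870 / 0.1170 ≈ 1.5983
Items needed = n × 50 = 1.5983 × 50 ≈ 79.92 → round up to 80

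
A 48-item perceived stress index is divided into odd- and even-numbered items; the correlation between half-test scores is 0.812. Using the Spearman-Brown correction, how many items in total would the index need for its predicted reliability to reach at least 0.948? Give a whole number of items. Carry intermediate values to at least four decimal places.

r_full = 2(0.812)/(1 + 0.812) = 0.8962
n = r_tgt(1 − r_full) / [r_full(1 − r_tgt)] = 0.948 × 0.1038 / (0.8962 × 0.052) ≈ 2.1115
Items = 2.1115 × 48 ≈ 101.35 → 102

102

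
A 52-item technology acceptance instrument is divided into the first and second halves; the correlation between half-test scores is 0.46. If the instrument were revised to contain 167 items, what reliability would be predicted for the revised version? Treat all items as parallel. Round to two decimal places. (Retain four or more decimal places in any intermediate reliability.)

0.85

First correct the split-half correlation to full-test reliability: r_full = 2 × 0.46 / (1 + 0.46) ≈ 0.6301
Length factor from 52 to 167 items: n = 167/52 = 3.2115
r_new = n·r_full / (1 + (n − 1)·r_full) = 2.0236 / 2.3935 ≈ 0.8455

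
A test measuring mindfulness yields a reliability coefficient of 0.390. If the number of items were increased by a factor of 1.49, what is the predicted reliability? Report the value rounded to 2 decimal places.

0.49

r_new = (1.49 × 0.390) / (1 + (1.49 − 1) × 0.390)
     = 0.5811 / 1.1911 = 0.4879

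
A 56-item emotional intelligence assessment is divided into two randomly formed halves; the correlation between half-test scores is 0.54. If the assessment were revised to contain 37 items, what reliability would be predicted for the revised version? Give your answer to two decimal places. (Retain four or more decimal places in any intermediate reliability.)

0.61

Full-test reliability from the split-half r: r_full = 2(0.54)/(1 + 0.54) = 0.7013
Length factor from 56 to 37 items: n = 37/56 = 0.6607
r_new = n·r_full / (1 + (n − 1)·r_full) = 0.4633 / 0.7620 ≈ 0.6080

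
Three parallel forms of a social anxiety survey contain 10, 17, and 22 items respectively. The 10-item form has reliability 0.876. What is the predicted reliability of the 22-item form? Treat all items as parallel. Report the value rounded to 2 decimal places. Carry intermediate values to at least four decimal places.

0.94

Only the ratio of lengths matters: n = 22/10 = 2.2000
r_{22} = n·r / (1 + (n − 1)·r) = 1.9272 / 2.0512 ≈ 0.9395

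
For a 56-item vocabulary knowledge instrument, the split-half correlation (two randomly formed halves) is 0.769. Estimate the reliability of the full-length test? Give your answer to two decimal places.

0.87

r_full = 2r_hh / (1 + r_hh) = 2 × 0.769 / (1 + 0.769)
       = 1.5380 / 1.7690 = 0.8694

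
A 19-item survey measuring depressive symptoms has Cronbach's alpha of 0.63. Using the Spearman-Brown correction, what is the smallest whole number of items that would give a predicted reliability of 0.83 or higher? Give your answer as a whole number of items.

55

n = 0.83(1 − 0.63) / [0.63(1 − 0.83)]
  = 0.3071 / 0.1071 = 2.8674
Items needed = n × 19 = 2.8674 × 19 ≈ 54.48 → round up to 55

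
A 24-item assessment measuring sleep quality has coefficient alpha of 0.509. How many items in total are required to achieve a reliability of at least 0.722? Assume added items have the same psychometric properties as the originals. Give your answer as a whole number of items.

Spearman-Brown solved for the length factor n:
n = r*(1 − r) / [ r (1 − r*) ]
n = 0.722(1 − 0.509) / [0.509(1 − 0.722)]
  = 0.354502 / 0.141502 = 2.5053
So the test needs 2.5053 × 24 ≈ 60.13 items; rounding up, 61.

61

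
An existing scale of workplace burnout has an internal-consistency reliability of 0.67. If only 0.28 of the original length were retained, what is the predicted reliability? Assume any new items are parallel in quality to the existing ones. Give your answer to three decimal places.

Spearman-Brown: r_new = n·r / (1 + (n − 1)·r)
r_new = (0.28 × 0.67) / (1 + (0.28 − 1) × 0.67)
r_new = 0.1876 / 0.5176 ≈ 0.3624

0.362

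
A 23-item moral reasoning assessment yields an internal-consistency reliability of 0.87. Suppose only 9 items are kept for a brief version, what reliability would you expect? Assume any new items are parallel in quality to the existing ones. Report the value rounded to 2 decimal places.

Length ratio n = 9/23 = 0.3913
r_new = 0.3913·0.87 / [1 + (0.3913 − 1)·0.87]
r_new = 0.3404 / 0.4704 ≈ 0.7236

0.72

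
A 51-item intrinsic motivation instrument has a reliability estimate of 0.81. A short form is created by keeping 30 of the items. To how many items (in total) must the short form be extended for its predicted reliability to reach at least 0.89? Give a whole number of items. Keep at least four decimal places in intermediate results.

First, r for the 30-item form: n = 30/51 = 0.5882, so r_30 = 0.5882·0.81/(1 + (0.5882 − 1)·0.81) = 0.7149
Length factor from the short form to reach 0.89: n' = 0.89(1 − 0.7149) / [0.7149(1 − 0.89)] ≈ 3.2266
Total items = 3.2266 × 30 = 96.80, rounded up to 97.

97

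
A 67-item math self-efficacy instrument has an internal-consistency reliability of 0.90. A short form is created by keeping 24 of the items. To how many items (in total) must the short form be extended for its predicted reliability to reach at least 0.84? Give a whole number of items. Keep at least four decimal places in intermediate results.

40

First, r for the 24-item form: n = 24/67 = 0.3582, so r_24 = 0.3582·0.90/(1 + (0.3582 − 1)·0.90) = 0.7632
Length factor from the short form to reach 0.84: n' = 0.84(1 − 0.7632) / [0.7632(1 − 0.84)] ≈ 1.6289
Total items = 1.6289 × 24 = 39.09, rounded up to 40.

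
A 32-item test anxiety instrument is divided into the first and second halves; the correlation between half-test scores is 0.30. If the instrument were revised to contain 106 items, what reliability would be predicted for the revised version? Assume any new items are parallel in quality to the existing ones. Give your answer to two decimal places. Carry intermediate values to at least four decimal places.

Full-test reliability from the split-half r: r_full = 2(0.30)/(1 + 0.30) = 0.4615
Then adjust to 106 items: n = 106/32 = 3.3125
r_new = n·r_full / (1 + (n − 1)·r_full) = 1.5287 / 2.0672 ≈ 0.7395

0.74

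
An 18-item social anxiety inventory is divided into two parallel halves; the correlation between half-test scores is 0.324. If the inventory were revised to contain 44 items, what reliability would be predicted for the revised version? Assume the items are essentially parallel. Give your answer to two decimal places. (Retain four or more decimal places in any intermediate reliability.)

First correct the split-half correlation to full-test reliability: r_full = 2 × 0.324 / (1 + 0.324) ≈ 0.4894
Length factor from 18 to 44 items: n = 44/18 = 2.4444
r_new = n·r_full / (1 + (n − 1)·r_full) = 1.1963 / 1.7069 ≈ 0.7009

0.70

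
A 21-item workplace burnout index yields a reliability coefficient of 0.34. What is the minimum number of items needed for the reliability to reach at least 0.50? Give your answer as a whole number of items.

Invert Spearman-Brown to solve for n:
n = r_target (1 − r_old) / [ r_old (1 − r_target) ]
n = 0.50 × (1 − 0.34) / [ 0.34 × (1 − 0.50) ]
  = 0.3300 / 0.1700 = 1.9412
Items needed = n × 21 = 1.9412 × 21 ≈ 40.77 → round up to 41

41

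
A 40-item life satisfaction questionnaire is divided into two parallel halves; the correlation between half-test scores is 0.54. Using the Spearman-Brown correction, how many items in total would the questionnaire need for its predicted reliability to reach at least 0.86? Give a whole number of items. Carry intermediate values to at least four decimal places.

105

Corrected full-test reliability: r_full = 2 × 0.54 / (1 + 0.54) ≈ 0.7013
Solve Spearman-Brown for n: n = 0.86(1 − 0.7013) / [0.7013(1 − 0.86)] = 2.6164
Required items = 2.6164 × 40 = 104.66, so 105 items.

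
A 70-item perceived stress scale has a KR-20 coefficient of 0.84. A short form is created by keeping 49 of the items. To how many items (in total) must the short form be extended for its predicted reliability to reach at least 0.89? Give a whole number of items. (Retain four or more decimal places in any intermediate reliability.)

First, r for the 49-item form: n = 49/70 = 0.7000, so r_49 = 0.7000·0.84/(1 + (0.7000 − 1)·0.84) = 0.7861
Then solve for n' with r_old = 0.7861, r_target = 0.89: n' = 0.89(1 − 0.7861)/[0.7861(1 − 0.89)] = 2.2016
Items = 2.2016 × 49 ≈ 107.88 → 108

108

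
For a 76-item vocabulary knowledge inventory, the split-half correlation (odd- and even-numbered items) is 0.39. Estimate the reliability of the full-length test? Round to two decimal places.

0.56

The full test is twice the length of either half (n = 2).
r_full = 2(0.39) / (1 + 0.39)
       = 0.7800 / 1.3900 = 0.5612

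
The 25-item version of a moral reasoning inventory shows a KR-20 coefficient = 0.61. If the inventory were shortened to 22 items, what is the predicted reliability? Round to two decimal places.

Length ratio n = 22/25 = 0.88
By Spearman-Brown, r_new = n r / (1 + (n − 1) r).
r_new = 0.88·0.61 / [1 + (0.88 − 1)·0.61]
r_new = 0.5368 / 0.9268 ≈ 0.5792

0.58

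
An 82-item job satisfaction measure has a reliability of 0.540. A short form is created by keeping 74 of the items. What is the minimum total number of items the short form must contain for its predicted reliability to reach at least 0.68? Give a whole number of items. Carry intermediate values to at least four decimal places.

First, r for the 74-item form: n = 74/82 = 0.9024, so r_74 = 0.9024·0.540/(1 + (0.9024 − 1)·0.540) = 0.5144
Then solve for n' with r_old = 0.5144, r_target = 0.68: n' = 0.68(1 − 0.5144)/[0.5144(1 − 0.68)] = 2.0060
Total items = 2.0060 × 74 = 148.44, rounded up to 149.

149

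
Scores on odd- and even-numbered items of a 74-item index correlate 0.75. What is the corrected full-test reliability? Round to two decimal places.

0.86

Each half is half the length of the full test, so the full test is n = 2 times a half.
r_full = 2(0.75) / (1 + 0.75)
r_full = 1.5000 / 1.7500 ≈ 0.8571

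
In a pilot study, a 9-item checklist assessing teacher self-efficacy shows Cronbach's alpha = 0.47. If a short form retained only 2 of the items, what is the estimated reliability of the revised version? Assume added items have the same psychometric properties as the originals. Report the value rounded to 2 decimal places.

0.16

Length ratio n = 2/9 = 0.2222
By Spearman-Brown, r_new = n r / (1 + (n − 1) r).
r_new = 0.2222·0.47 / [1 + (0.2222 − 1)·0.47]
r_new = 0.1044 / 0.6344 ≈ 0.1646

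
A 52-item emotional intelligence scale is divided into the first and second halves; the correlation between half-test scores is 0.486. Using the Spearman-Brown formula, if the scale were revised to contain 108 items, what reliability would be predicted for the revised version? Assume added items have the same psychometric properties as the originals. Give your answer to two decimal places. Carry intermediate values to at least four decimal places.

Full-test reliability from the split-half r: r_full = 2(0.486)/(1 + 0.486) = 0.6541
Then adjust to 108 items: n = 108/52 = 2.0769
r_new = n·r_full / (1 + (n − 1)·r_full) = 1.3585 / 1.7044 ≈ 0.7971

0.80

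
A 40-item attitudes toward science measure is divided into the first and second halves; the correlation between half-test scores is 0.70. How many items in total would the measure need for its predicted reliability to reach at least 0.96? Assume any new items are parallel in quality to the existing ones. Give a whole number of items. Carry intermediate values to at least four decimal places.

206

Corrected full-test reliability: r_full = 2 × 0.70 / (1 + 0.70) ≈ 0.8235
Solve Spearman-Brown for n: n = 0.96(1 − 0.8235) / [0.8235(1 − 0.96)] = 5.1439
Required items = 5.1439 × 40 = 205.76, so 206 items.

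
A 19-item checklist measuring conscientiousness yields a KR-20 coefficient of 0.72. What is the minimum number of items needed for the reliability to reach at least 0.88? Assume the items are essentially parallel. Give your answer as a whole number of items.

55

Invert Spearman-Brown to solve for n:
n = r*(1 − r) / [ r (1 − r*) ]
n = 0.88(1 − 0.72) / [0.72(1 − 0.88)]
  = 0.2464 / 0.0864 = 2.8519
So the test needs 2.8519 × 19 ≈ 54.19 items; rounding up, 55.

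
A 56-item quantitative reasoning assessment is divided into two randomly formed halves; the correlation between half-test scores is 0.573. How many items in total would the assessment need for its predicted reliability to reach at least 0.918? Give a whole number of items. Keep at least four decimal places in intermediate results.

234

Corrected full-test reliability: r_full = 2 × 0.573 / (1 + 0.573) ≈ 0.7285
Solve Spearman-Brown for n: n = 0.918(1 − 0.7285) / [0.7285(1 − 0.918)] = 4.1722
Items = 4.1722 × 56 ≈ 233.64 → 234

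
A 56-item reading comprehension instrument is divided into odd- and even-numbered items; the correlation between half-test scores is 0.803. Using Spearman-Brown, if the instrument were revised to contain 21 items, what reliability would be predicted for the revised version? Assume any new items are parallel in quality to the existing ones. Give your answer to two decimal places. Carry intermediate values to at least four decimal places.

0.75

Full-test reliability from the split-half r: r_full = 2(0.803)/(1 + 0.803) = 0.8907
Then adjust to 21 items: n = 21/56 = 0.3750
r_new = n·r_full / (1 + (n − 1)·r_full) = 0.3340 / 0.4433 ≈ 0.7534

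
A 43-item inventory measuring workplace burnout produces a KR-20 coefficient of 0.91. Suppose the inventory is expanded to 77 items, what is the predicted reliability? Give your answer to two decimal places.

The new length is 77/43 = 1.7907 times the old.
Spearman-Brown: r_new = n·r / (1 + (n − 1)·r)
r_new = (1.7907 × 0.91) / (1 + (1.7907 − 1) × 0.91)
r_new = 1.6295 / 1.7195 ≈ 0.9477

0.95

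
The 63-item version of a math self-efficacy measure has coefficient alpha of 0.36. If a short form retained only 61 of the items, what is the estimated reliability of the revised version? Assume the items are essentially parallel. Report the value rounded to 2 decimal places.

0.35

The new length is 61/63 = 0.9683 times the old.
By Spearman-Brown, r_new = n r / (1 + (n − 1) r).
r_new = 0.9683·0.36 / [1 + (0.9683 − 1)·0.36]
     = 0.3486 / 0.9886 = 0.3526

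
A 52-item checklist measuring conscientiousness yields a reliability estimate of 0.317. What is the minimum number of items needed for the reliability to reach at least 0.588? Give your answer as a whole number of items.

160

n = [0.588 × 0.683] / [0.317 × 0.412]
  = 0.401604 / 0.130604 = 3.0750
So the test needs 3.0750 × 52 ≈ 159.90 items; rounding up, 160.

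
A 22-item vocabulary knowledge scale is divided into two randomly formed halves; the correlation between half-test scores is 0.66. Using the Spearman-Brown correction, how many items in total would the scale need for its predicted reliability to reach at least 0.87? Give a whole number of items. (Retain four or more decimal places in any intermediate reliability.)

r_full = 2(0.66)/(1 + 0.66) = 0.7952
Solve Spearman-Brown for n: n = 0.87(1 − 0.7952) / [0.7952(1 − 0.87)] = 1.7236
Items = 1.7236 × 22 ≈ 37.92 → 38

38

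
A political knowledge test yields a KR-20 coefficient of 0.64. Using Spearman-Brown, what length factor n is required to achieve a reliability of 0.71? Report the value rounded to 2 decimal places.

Spearman-Brown solved for the length factor n:
n = r*(1 − r) / [ r (1 − r*) ]
n = 0.71 × (1 − 0.64) / [ 0.64 × (1 − 0.71) ]
  = 0.2556 / 0.1856 = 1.3772

1.38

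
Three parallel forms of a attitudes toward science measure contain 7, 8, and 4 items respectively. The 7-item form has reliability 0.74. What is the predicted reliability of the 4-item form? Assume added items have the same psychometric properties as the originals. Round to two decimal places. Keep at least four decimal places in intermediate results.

0.62

The 8-item form is not needed; work directly from the 7-item form with n = 4/7 = 0.5714.
r_{4} = n·r / (1 + (n − 1)·r) = 0.4228 / 0.6828 ≈ 0.6192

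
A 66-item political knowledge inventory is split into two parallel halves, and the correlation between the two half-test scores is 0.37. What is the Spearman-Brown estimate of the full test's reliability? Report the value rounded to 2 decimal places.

r_full = 2r_hh / (1 + r_hh) = 2 × 0.37 / (1 + 0.37)
r_full = 0.7400 / 1.3700 ≈ 0.5401

0.54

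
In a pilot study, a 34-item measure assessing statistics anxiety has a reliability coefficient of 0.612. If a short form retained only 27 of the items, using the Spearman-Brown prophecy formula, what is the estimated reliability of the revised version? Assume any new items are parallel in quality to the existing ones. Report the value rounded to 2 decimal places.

The new length is 27/34 = 0.7941 times the old.
r_new = (0.7941 × 0.612) / (1 + (0.7941 − 1) × 0.612)
     = 0.4860 / 0.8740 = 0.5561

0.56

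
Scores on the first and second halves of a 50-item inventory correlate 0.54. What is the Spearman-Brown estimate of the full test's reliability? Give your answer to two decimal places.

The full test is twice the length of either half (n = 2).
r_full = 2(0.54) / (1 + 0.54)
       = 1.0800 / 1.5400 = 0.7013

0.70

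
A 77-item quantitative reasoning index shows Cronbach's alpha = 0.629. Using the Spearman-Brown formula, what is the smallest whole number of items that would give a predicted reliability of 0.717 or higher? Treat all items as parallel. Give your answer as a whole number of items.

Rearranging the Spearman-Brown formula for n,
n = r_target (1 − r_old) / [ r_old (1 − r_target) ]
n = 0.717 × (1 − 0.629) / [ 0.629 × (1 − 0.717) ]
n = 0.266007 / 0.178007 ≈ 1.4944
1.4944 × 77 = 115.07 → 116 items

116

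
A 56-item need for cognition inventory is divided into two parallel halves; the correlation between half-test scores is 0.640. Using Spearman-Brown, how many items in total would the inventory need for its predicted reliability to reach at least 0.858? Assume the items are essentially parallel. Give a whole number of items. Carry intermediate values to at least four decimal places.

Corrected full-test reliability: r_full = 2 × 0.640 / (1 + 0.640) ≈ 0.7805
Solve Spearman-Brown for n: n = 0.858(1 − 0.7805) / [0.7805(1 − 0.858)] = 1.6993
Items = 1.6993 × 56 ≈ 95.16 → 96

96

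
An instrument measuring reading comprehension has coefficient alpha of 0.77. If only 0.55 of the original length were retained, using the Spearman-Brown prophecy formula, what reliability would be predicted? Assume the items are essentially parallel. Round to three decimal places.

0.648

r_new = 0.55·0.77 / [1 + (0.55 − 1)·0.77]
     = 0.4235 / 0.6535 = 0.6480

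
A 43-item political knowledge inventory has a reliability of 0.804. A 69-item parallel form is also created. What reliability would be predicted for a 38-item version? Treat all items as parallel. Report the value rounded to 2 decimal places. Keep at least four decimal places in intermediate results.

0.78

Only the ratio of lengths matters: n = 38/43 = 0.8837
r_{38} = n·r / (1 + (n − 1)·r) = 0.7105 / 0.9065 ≈ 0.7838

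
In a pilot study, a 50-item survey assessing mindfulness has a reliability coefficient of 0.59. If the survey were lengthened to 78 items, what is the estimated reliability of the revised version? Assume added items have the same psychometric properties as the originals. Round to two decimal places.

0.69

The new length is 78/50 = 1.56 times the old.
r_new = 1.56·0.59 / [1 + (1.56 − 1)·0.59]
     = 0.9204 / 1.3304 = 0.6918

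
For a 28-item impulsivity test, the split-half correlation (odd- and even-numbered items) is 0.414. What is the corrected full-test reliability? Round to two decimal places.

The full test is twice the length of either half (n = 2).
r_full = 2r_hh / (1 + r_hh) = 2 × 0.414 / (1 + 0.414)
       = 0.8280 / 1.4140 = 0.5856

0.59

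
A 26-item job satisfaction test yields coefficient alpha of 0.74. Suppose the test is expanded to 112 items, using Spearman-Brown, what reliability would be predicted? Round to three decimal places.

Length ratio n = 112/26 = 4.3077
r_new = 4.3077·0.74 / [1 + (4.3077 − 1)·0.74]
r_new = 3.1877 / 3.4477 ≈ 0.9246

0.925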